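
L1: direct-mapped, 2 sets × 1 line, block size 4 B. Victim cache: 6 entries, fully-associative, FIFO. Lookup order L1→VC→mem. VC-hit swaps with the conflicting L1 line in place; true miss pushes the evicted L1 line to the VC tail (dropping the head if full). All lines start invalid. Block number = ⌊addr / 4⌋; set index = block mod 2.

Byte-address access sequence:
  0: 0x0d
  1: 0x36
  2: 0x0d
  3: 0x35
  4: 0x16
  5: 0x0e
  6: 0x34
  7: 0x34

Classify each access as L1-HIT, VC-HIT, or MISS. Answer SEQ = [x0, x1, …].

SEQ = [MISS, MISS, VC-HIT, VC-HIT, MISS, VC-HIT, VC-HIT, L1-HIT]

  [0] addr=0xd blk=3 s=1: MISS | VC []
  [1] addr=0x36 blk=13 s=1: MISS | VC [3]
  [2] addr=0xd blk=3 s=1: VC-HIT | VC [13]
  [3] addr=0x35 blk=13 s=1: VC-HIT | VC [3]
  [4] addr=0x16 blk=5 s=1: MISS | VC [3, 13]
  [5] addr=0xe blk=3 s=1: VC-HIT | VC [5, 13]
  [6] addr=0x34 blk=13 s=1: VC-HIT | VC [5, 3]
  [7] addr=0x34 blk=13 s=1: L1-HIT | VC [5, 3]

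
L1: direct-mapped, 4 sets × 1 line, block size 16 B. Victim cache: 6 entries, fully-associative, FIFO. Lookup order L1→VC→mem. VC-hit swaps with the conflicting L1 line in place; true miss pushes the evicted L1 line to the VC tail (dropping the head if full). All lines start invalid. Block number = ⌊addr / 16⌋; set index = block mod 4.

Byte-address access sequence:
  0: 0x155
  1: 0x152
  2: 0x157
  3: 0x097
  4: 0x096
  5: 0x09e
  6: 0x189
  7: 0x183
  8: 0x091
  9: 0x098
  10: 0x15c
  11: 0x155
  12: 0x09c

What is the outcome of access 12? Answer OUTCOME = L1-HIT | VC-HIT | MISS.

OUTCOME = VC-HIT

0: 0x155 (blk 21, set 1) → MISS  vc=[]
1: 0x152 (blk 21, set 1) → L1-HIT  vc=[]
2: 0x157 (blk 21, set 1) → L1-HIT  vc=[]
3: 0x97 (blk 9, set 1) → MISS  vc=[21]
4: 0x96 (blk 9, set 1) → L1-HIT  vc=[21]
5: 0x9e (blk 9, set 1) → L1-HIT  vc=[21]
6: 0x189 (blk 24, set 0) → MISS  vc=[21]
7: 0x183 (blk 24, set 0) → L1-HIT  vc=[21]
8: 0x91 (blk 9, set 1) → L1-HIT  vc=[21]
9: 0x98 (blk 9, set 1) → L1-HIT  vc=[21]
10: 0x15c (blk 21, set 1) → VC-HIT  vc=[9]
11: 0x155 (blk 21, set 1) → L1-HIT  vc=[9]
12: 0x9c (blk 9, set 1) → VC-HIT  vc=[21]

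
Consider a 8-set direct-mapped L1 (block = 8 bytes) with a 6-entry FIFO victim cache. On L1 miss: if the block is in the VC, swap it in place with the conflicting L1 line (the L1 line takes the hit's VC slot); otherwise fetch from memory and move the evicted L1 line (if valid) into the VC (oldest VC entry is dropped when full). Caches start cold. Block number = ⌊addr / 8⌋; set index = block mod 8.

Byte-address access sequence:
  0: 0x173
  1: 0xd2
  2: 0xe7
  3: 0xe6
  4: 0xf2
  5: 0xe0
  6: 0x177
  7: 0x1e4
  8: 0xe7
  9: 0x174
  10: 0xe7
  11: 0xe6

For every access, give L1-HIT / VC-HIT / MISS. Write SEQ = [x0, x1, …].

SEQ = [MISS, MISS, MISS, L1-HIT, MISS, L1-HIT, VC-HIT, MISS, VC-HIT, L1-HIT, L1-HIT, L1-HIT]

0: 0x173 (blk 46, set 6) → MISS  vc=[]
1: 0xd2 (blk 26, set 2) → MISS  vc=[]
2: 0xe7 (blk 28, set 4) → MISS  vc=[]
3: 0xe6 (blk 28, set 4) → L1-HIT  vc=[]
4: 0xf2 (blk 30, set 6) → MISS  vc=[46]
5: 0xe0 (blk 28, set 4) → L1-HIT  vc=[46]
6: 0x177 (blk 46, set 6) → VC-HIT  vc=[30]
7: 0x1e4 (blk 60, set 4) → MISS  vc=[30, 28]
8: 0xe7 (blk 28, set 4) → VC-HIT  vc=[30, 60]
9: 0x174 (blk 46, set 6) → L1-HIT  vc=[30, 60]
10: 0xe7 (blk 28, set 4) → L1-HIT  vc=[30, 60]
11: 0xe6 (blk 28, set 4) → L1-HIT  vc=[30, 60]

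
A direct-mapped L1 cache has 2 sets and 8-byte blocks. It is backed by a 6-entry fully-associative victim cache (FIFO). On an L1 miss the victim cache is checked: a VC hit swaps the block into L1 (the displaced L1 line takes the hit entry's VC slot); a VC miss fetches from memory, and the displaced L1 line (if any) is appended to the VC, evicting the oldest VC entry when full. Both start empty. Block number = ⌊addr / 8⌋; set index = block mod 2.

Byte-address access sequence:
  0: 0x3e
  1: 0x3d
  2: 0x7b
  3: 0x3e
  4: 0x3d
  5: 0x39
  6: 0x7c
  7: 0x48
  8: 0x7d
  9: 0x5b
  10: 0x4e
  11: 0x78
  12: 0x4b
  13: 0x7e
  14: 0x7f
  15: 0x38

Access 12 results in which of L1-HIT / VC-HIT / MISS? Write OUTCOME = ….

  [0] addr=0x3e blk=7 s=1: MISS | VC []
  [1] addr=0x3d blk=7 s=1: L1-HIT | VC []
  [2] addr=0x7b blk=15 s=1: MISS | VC [7]
  [3] addr=0x3e blk=7 s=1: VC-HIT | VC [15]
  [4] addr=0x3d blk=7 s=1: L1-HIT | VC [15]
  [5] addr=0x39 blk=7 s=1: L1-HIT | VC [15]
  [6] addr=0x7c blk=15 s=1: VC-HIT | VC [7]
  [7] addr=0x48 blk=9 s=1: MISS | VC [7, 15]
  [8] addr=0x7d blk=15 s=1: VC-HIT | VC [7, 9]
  [9] addr=0x5b blk=11 s=1: MISS | VC [7, 9, 15]
  [10] addr=0x4e blk=9 s=1: VC-HIT | VC [7, 11, 15]
  [11] addr=0x78 blk=15 s=1: VC-HIT | VC [7, 11, 9]
  [12] addr=0x4b blk=9 s=1: VC-HIT | VC [7, 11, 15]
  [13] addr=0x7e blk=15 s=1: VC-HIT | VC [7, 11, 9]
  [14] addr=0x7f blk=15 s=1: L1-HIT | VC [7, 11, 9]
  [15] addr=0x38 blk=7 s=1: VC-HIT | VC [15, 11, 9]

OUTCOME = VC-HIT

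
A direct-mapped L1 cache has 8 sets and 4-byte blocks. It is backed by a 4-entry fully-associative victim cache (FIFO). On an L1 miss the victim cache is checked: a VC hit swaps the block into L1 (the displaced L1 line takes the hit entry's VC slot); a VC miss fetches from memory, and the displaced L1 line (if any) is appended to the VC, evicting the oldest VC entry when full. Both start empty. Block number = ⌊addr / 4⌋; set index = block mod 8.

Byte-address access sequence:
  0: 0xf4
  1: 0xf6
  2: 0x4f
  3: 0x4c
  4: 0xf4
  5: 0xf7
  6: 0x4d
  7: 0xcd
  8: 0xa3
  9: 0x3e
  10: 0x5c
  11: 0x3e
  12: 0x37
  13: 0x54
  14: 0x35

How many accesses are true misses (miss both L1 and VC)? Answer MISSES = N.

MISSES = 8

#0 0xf4→b61/s5 MISS; vc=[]
#1 0xf6→b61/s5 L1-HIT; vc=[]
#2 0x4f→b19/s3 MISS; vc=[]
#3 0x4c→b19/s3 L1-HIT; vc=[]
#4 0xf4→b61/s5 L1-HIT; vc=[]
#5 0xf7→b61/s5 L1-HIT; vc=[]
#6 0x4d→b19/s3 L1-HIT; vc=[]
#7 0xcd→b51/s3 MISS; vc=[19]
#8 0xa3→b40/s0 MISS; vc=[19]
#9 0x3e→b15/s7 MISS; vc=[19]
#10 0x5c→b23/s7 MISS; vc=[19,15]
#11 0x3e→b15/s7 VC-HIT; vc=[19,23]
#12 0x37→b13/s5 MISS; vc=[19,23,61]
#13 0x54→b21/s5 MISS; vc=[19,23,61,13]
#14 0x35→b13/s5 VC-HIT; vc=[19,23,61,21]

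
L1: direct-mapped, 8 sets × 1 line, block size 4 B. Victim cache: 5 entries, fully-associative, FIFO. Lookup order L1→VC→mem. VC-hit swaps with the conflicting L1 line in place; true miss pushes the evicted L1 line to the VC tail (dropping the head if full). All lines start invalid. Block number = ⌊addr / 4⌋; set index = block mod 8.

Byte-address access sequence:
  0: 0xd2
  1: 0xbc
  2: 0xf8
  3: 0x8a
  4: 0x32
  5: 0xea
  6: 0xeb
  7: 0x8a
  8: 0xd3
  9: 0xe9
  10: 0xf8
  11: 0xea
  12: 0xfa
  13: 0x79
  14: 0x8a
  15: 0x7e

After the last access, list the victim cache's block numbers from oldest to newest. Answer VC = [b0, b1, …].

  [0] addr=0xd2 blk=52 s=4: MISS | VC []
  [1] addr=0xbc blk=47 s=7: MISS | VC []
  [2] addr=0xf8 blk=62 s=6: MISS | VC []
  [3] addr=0x8a blk=34 s=2: MISS | VC []
  [4] addr=0x32 blk=12 s=4: MISS | VC [52]
  [5] addr=0xea blk=58 s=2: MISS | VC [52, 34]
  [6] addr=0xeb blk=58 s=2: L1-HIT | VC [52, 34]
  [7] addr=0x8a blk=34 s=2: VC-HIT | VC [52, 58]
  [8] addr=0xd3 blk=52 s=4: VC-HIT | VC [12, 58]
  [9] addr=0xe9 blk=58 s=2: VC-HIT | VC [12, 34]
  [10] addr=0xf8 blk=62 s=6: L1-HIT | VC [12, 34]
  [11] addr=0xea blk=58 s=2: L1-HIT | VC [12, 34]
  [12] addr=0xfa blk=62 s=6: L1-HIT | VC [12, 34]
  [13] addr=0x79 blk=30 s=6: MISS | VC [12, 34, 62]
  [14] addr=0x8a blk=34 s=2: VC-HIT | VC [12, 58, 62]
  [15] addr=0x7e blk=31 s=7: MISS | VC [12, 58, 62, 47]

VC = [12, 58, 62, 47]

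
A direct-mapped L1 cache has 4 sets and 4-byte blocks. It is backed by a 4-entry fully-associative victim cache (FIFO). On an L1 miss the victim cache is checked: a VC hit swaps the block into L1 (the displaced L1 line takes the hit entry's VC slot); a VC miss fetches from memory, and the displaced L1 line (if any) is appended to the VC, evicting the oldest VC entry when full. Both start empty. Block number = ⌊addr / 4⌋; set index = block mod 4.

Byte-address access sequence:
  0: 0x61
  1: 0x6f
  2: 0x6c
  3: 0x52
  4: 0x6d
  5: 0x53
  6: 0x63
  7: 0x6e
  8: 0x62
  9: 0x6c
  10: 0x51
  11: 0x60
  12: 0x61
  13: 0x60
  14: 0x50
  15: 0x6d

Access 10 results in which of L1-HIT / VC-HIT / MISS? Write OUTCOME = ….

  [0] addr=0x61 blk=24 s=0: MISS | VC []
  [1] addr=0x6f blk=27 s=3: MISS | VC []
  [2] addr=0x6c blk=27 s=3: L1-HIT | VC []
  [3] addr=0x52 blk=20 s=0: MISS | VC [24]
  [4] addr=0x6d blk=27 s=3: L1-HIT | VC [24]
  [5] addr=0x53 blk=20 s=0: L1-HIT | VC [24]
  [6] addr=0x63 blk=24 s=0: VC-HIT | VC [20]
  [7] addr=0x6e blk=27 s=3: L1-HIT | VC [20]
  [8] addr=0x62 blk=24 s=0: L1-HIT | VC [20]
  [9] addr=0x6c blk=27 s=3: L1-HIT | VC [20]
  [10] addr=0x51 blk=20 s=0: VC-HIT | VC [24]
  [11] addr=0x60 blk=24 s=0: VC-HIT | VC [20]
  [12] addr=0x61 blk=24 s=0: L1-HIT | VC [20]
  [13] addr=0x60 blk=24 s=0: L1-HIT | VC [20]
  [14] addr=0x50 blk=20 s=0: VC-HIT | VC [24]
  [15] addr=0x6d blk=27 s=3: L1-HIT | VC [24]

OUTCOME = VC-HIT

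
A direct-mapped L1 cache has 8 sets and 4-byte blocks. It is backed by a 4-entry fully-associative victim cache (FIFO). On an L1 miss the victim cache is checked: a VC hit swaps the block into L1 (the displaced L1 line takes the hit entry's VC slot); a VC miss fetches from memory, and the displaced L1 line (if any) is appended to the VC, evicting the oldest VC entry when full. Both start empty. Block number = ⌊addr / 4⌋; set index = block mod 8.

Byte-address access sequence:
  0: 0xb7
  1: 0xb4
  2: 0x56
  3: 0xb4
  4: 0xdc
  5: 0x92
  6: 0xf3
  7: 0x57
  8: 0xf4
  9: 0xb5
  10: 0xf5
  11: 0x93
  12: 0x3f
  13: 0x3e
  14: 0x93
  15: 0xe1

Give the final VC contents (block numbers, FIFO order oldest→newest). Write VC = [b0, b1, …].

VC = [45, 60, 21, 55]

0: 0xb7 (blk 45, set 5) → MISS  vc=[]
1: 0xb4 (blk 45, set 5) → L1-HIT  vc=[]
2: 0x56 (blk 21, set 5) → MISS  vc=[45]
3: 0xb4 (blk 45, set 5) → VC-HIT  vc=[21]
4: 0xdc (blk 55, set 7) → MISS  vc=[21]
5: 0x92 (blk 36, set 4) → MISS  vc=[21]
6: 0xf3 (blk 60, set 4) → MISS  vc=[21, 36]
7: 0x57 (blk 21, set 5) → VC-HIT  vc=[45, 36]
8: 0xf4 (blk 61, set 5) → MISS  vc=[45, 36, 21]
9: 0xb5 (blk 45, set 5) → VC-HIT  vc=[61, 36, 21]
10: 0xf5 (blk 61, set 5) → VC-HIT  vc=[45, 36, 21]
11: 0x93 (blk 36, set 4) → VC-HIT  vc=[45, 60, 21]
12: 0x3f (blk 15, set 7) → MISS  vc=[45, 60, 21, 55]
13: 0x3e (blk 15, set 7) → L1-HIT  vc=[45, 60, 21, 55]
14: 0x93 (blk 36, set 4) → L1-HIT  vc=[45, 60, 21, 55]
15: 0xe1 (blk 56, set 0) → MISS  vc=[45, 60, 21, 55]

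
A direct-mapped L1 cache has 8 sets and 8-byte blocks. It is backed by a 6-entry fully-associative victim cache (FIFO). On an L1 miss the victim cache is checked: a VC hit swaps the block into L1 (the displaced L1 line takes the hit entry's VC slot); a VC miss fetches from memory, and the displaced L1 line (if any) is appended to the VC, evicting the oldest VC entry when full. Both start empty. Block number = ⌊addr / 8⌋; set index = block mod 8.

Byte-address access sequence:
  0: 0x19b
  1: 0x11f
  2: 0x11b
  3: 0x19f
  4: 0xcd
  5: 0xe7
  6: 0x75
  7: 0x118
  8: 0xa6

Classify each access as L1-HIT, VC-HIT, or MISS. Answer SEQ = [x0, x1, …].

0: 0x19b (blk 51, set 3) → MISS  vc=[]
1: 0x11f (blk 35, set 3) → MISS  vc=[51]
2: 0x11b (blk 35, set 3) → L1-HIT  vc=[51]
3: 0x19f (blk 51, set 3) → VC-HIT  vc=[35]
4: 0xcd (blk 25, set 1) → MISS  vc=[35]
5: 0xe7 (blk 28, set 4) → MISS  vc=[35]
6: 0x75 (blk 14, set 6) → MISS  vc=[35]
7: 0x118 (blk 35, set 3) → VC-HIT  vc=[51]
8: 0xa6 (blk 20, set 4) → MISS  vc=[51, 28]

SEQ = [MISS, MISS, L1-HIT, VC-HIT, MISS, MISS, MISS, VC-HIT, MISS]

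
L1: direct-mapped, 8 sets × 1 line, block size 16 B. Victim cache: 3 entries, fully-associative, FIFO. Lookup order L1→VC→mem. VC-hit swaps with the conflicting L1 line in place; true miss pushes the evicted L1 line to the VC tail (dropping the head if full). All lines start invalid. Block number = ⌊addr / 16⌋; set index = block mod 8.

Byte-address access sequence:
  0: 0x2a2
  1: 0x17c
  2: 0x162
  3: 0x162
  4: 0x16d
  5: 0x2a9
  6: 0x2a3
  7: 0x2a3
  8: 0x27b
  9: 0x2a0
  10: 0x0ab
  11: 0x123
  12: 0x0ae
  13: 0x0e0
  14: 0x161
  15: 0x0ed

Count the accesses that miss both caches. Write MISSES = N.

#0 0x2a2→b42/s2 MISS; vc=[]
#1 0x17c→b23/s7 MISS; vc=[]
#2 0x162→b22/s6 MISS; vc=[]
#3 0x162→b22/s6 L1-HIT; vc=[]
#4 0x16d→b22/s6 L1-HIT; vc=[]
#5 0x2a9→b42/s2 L1-HIT; vc=[]
#6 0x2a3→b42/s2 L1-HIT; vc=[]
#7 0x2a3→b42/s2 L1-HIT; vc=[]
#8 0x27b→b39/s7 MISS; vc=[23]
#9 0x2a0→b42/s2 L1-HIT; vc=[23]
#10 0xab→b10/s2 MISS; vc=[23,42]
#11 0x123→b18/s2 MISS; vc=[23,42,10]
#12 0xae→b10/s2 VC-HIT; vc=[23,42,18]
#13 0xe0→b14/s6 MISS; vc=[42,18,22]
#14 0x161→b22/s6 VC-HIT; vc=[42,18,14]
#15 0xed→b14/s6 VC-HIT; vc=[42,18,22]

MISSES = 7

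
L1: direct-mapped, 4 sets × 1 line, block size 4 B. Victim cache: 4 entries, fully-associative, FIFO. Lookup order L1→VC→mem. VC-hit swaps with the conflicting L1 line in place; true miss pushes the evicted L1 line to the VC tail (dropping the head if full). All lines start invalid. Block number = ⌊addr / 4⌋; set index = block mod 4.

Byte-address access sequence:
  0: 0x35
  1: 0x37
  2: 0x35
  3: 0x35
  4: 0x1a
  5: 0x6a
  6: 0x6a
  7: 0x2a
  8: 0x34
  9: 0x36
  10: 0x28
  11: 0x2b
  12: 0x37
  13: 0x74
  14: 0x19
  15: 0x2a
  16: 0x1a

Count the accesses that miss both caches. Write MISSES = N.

0: 0x35 (blk 13, set 1) → MISS  vc=[]
1: 0x37 (blk 13, set 1) → L1-HIT  vc=[]
2: 0x35 (blk 13, set 1) → L1-HIT  vc=[]
3: 0x35 (blk 13, set 1) → L1-HIT  vc=[]
4: 0x1a (blk 6, set 2) → MISS  vc=[]
5: 0x6a (blk 26, set 2) → MISS  vc=[6]
6: 0x6a (blk 26, set 2) → L1-HIT  vc=[6]
7: 0x2a (blk 10, set 2) → MISS  vc=[6, 26]
8: 0x34 (blk 13, set 1) → L1-HIT  vc=[6, 26]
9: 0x36 (blk 13, set 1) → L1-HIT  vc=[6, 26]
10: 0x28 (blk 10, set 2) → L1-HIT  vc=[6, 26]
11: 0x2b (blk 10, set 2) → L1-HIT  vc=[6, 26]
12: 0x37 (blk 13, set 1) → L1-HIT  vc=[6, 26]
13: 0x74 (blk 29, set 1) → MISS  vc=[6, 26, 13]
14: 0x19 (blk 6, set 2) → VC-HIT  vc=[10, 26, 13]
15: 0x2a (blk 10, set 2) → VC-HIT  vc=[6, 26, 13]
16: 0x1a (blk 6, set 2) → VC-HIT  vc=[10, 26, 13]

MISSES = 5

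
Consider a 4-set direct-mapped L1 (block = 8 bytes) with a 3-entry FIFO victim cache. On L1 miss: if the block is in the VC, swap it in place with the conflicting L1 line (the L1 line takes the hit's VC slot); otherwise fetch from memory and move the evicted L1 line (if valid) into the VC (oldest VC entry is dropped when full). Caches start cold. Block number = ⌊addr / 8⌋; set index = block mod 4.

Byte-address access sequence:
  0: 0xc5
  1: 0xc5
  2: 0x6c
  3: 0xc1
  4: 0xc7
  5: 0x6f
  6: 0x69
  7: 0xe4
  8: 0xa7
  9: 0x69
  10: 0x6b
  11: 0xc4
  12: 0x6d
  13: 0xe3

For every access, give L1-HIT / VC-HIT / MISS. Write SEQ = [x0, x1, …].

  [0] addr=0xc5 blk=24 s=0: MISS | VC []
  [1] addr=0xc5 blk=24 s=0: L1-HIT | VC []
  [2] addr=0x6c blk=13 s=1: MISS | VC []
  [3] addr=0xc1 blk=24 s=0: L1-HIT | VC []
  [4] addr=0xc7 blk=24 s=0: L1-HIT | VC []
  [5] addr=0x6f blk=13 s=1: L1-HIT | VC []
  [6] addr=0x69 blk=13 s=1: L1-HIT | VC []
  [7] addr=0xe4 blk=28 s=0: MISS | VC [24]
  [8] addr=0xa7 blk=20 s=0: MISS | VC [24, 28]
  [9] addr=0x69 blk=13 s=1: L1-HIT | VC [24, 28]
  [10] addr=0x6b blk=13 s=1: L1-HIT | VC [24, 28]
  [11] addr=0xc4 blk=24 s=0: VC-HIT | VC [20, 28]
  [12] addr=0x6d blk=13 s=1: L1-HIT | VC [20, 28]
  [13] addr=0xe3 blk=28 s=0: VC-HIT | VC [20, 24]

SEQ = [MISS, L1-HIT, MISS, L1-HIT, L1-HIT, L1-HIT, L1-HIT, MISS, MISS, L1-HIT, L1-HIT, VC-HIT, L1-HIT, VC-HIT]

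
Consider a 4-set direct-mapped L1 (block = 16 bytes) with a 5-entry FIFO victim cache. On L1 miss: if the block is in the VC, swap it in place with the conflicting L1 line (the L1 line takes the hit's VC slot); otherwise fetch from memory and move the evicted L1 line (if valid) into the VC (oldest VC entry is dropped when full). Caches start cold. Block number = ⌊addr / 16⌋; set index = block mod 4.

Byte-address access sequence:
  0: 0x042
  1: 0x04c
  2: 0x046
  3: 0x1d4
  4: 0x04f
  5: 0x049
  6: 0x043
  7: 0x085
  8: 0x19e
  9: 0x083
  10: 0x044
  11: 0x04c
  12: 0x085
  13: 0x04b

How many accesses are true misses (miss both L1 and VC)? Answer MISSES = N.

  [0] addr=0x42 blk=4 s=0: MISS | VC []
  [1] addr=0x4c blk=4 s=0: L1-HIT | VC []
  [2] addr=0x46 blk=4 s=0: L1-HIT | VC []
  [3] addr=0x1d4 blk=29 s=1: MISS | VC []
  [4] addr=0x4f blk=4 s=0: L1-HIT | VC []
  [5] addr=0x49 blk=4 s=0: L1-HIT | VC []
  [6] addr=0x43 blk=4 s=0: L1-HIT | VC []
  [7] addr=0x85 blk=8 s=0: MISS | VC [4]
  [8] addr=0x19e blk=25 s=1: MISS | VC [4, 29]
  [9] addr=0x83 blk=8 s=0: L1-HIT | VC [4, 29]
  [10] addr=0x44 blk=4 s=0: VC-HIT | VC [8, 29]
  [11] addr=0x4c blk=4 s=0: L1-HIT | VC [8, 29]
  [12] addr=0x85 blk=8 s=0: VC-HIT | VC [4, 29]
  [13] addr=0x4b blk=4 s=0: VC-HIT | VC [8, 29]

MISSES = 4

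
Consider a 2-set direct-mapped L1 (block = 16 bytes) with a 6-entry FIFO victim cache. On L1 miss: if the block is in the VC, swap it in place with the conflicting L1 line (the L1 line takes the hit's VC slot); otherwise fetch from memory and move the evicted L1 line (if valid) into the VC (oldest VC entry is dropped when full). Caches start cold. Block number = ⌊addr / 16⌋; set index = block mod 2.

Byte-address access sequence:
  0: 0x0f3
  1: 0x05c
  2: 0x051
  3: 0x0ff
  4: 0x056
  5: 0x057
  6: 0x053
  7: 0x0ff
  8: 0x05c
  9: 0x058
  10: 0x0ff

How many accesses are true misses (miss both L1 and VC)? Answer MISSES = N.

#0 0xf3→b15/s1 MISS; vc=[]
#1 0x5c→b5/s1 MISS; vc=[15]
#2 0x51→b5/s1 L1-HIT; vc=[15]
#3 0xff→b15/s1 VC-HIT; vc=[5]
#4 0x56→b5/s1 VC-HIT; vc=[15]
#5 0x57→b5/s1 L1-HIT; vc=[15]
#6 0x53→b5/s1 L1-HIT; vc=[15]
#7 0xff→b15/s1 VC-HIT; vc=[5]
#8 0x5c→b5/s1 VC-HIT; vc=[15]
#9 0x58→b5/s1 L1-HIT; vc=[15]
#10 0xff→b15/s1 VC-HIT; vc=[5]

MISSES = 2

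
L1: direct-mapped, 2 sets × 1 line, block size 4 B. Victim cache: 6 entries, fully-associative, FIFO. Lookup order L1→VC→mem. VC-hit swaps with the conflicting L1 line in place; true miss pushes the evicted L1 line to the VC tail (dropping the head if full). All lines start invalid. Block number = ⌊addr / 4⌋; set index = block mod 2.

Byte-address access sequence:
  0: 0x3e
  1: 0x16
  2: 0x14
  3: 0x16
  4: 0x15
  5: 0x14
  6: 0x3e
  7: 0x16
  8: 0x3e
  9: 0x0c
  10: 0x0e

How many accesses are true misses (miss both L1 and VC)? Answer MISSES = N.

#0 0x3e→b15/s1 MISS; vc=[]
#1 0x16→b5/s1 MISS; vc=[15]
#2 0x14→b5/s1 L1-HIT; vc=[15]
#3 0x16→b5/s1 L1-HIT; vc=[15]
#4 0x15→b5/s1 L1-HIT; vc=[15]
#5 0x14→b5/s1 L1-HIT; vc=[15]
#6 0x3e→b15/s1 VC-HIT; vc=[5]
#7 0x16→b5/s1 VC-HIT; vc=[15]
#8 0x3e→b15/s1 VC-HIT; vc=[5]
#9 0xc→b3/s1 MISS; vc=[5,15]
#10 0xe→b3/s1 L1-HIT; vc=[5,15]

MISSES = 3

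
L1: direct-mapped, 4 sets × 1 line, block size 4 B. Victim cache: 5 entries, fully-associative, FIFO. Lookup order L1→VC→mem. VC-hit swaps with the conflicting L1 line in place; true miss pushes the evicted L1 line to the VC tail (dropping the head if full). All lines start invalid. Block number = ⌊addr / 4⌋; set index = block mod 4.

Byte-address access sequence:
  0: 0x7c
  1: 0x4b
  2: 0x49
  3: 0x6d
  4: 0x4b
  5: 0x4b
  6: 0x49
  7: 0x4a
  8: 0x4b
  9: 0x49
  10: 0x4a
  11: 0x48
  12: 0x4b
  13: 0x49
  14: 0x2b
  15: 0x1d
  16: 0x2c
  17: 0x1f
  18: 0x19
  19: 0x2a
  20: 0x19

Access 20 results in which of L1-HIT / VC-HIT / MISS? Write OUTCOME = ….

OUTCOME = VC-HIT

#0 0x7c→b31/s3 MISS; vc=[]
#1 0x4b→b18/s2 MISS; vc=[]
#2 0x49→b18/s2 L1-HIT; vc=[]
#3 0x6d→b27/s3 MISS; vc=[31]
#4 0x4b→b18/s2 L1-HIT; vc=[31]
#5 0x4b→b18/s2 L1-HIT; vc=[31]
#6 0x49→b18/s2 L1-HIT; vc=[31]
#7 0x4a→b18/s2 L1-HIT; vc=[31]
#8 0x4b→b18/s2 L1-HIT; vc=[31]
#9 0x49→b18/s2 L1-HIT; vc=[31]
#10 0x4a→b18/s2 L1-HIT; vc=[31]
#11 0x48→b18/s2 L1-HIT; vc=[31]
#12 0x4b→b18/s2 L1-HIT; vc=[31]
#13 0x49→b18/s2 L1-HIT; vc=[31]
#14 0x2b→b10/s2 MISS; vc=[31,18]
#15 0x1d→b7/s3 MISS; vc=[31,18,27]
#16 0x2c→b11/s3 MISS; vc=[31,18,27,7]
#17 0x1f→b7/s3 VC-HIT; vc=[31,18,27,11]
#18 0x19→b6/s2 MISS; vc=[31,18,27,11,10]
#19 0x2a→b10/s2 VC-HIT; vc=[31,18,27,11,6]
#20 0x19→b6/s2 VC-HIT; vc=[31,18,27,11,10]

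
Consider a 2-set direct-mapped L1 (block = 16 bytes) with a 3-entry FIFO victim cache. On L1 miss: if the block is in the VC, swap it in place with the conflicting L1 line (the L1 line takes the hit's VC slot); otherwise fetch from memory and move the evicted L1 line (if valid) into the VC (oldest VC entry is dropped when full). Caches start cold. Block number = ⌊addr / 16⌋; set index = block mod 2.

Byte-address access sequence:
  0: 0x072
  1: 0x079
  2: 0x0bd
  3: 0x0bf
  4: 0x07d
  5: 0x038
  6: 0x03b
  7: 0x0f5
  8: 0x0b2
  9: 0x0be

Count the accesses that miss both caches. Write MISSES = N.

MISSES = 4

0: 0x72 (blk 7, set 1) → MISS  vc=[]
1: 0x79 (blk 7, set 1) → L1-HIT  vc=[]
2: 0xbd (blk 11, set 1) → MISS  vc=[7]
3: 0xbf (blk 11, set 1) → L1-HIT  vc=[7]
4: 0x7d (blk 7, set 1) → VC-HIT  vc=[11]
5: 0x38 (blk 3, set 1) → MISS  vc=[11, 7]
6: 0x3b (blk 3, set 1) → L1-HIT  vc=[11, 7]
7: 0xf5 (blk 15, set 1) → MISS  vc=[11, 7, 3]
8: 0xb2 (blk 11, set 1) → VC-HIT  vc=[15, 7, 3]
9: 0xbe (blk 11, set 1) → L1-HIT  vc=[15, 7, 3]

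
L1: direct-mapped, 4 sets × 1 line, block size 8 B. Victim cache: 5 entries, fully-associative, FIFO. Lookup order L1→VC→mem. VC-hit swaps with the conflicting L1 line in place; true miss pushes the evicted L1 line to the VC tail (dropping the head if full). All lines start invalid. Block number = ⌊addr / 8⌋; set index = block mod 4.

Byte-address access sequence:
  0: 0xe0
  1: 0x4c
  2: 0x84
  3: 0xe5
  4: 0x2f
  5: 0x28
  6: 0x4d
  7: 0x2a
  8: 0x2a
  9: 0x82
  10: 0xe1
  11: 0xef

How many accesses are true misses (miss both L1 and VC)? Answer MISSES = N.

0: 0xe0 (blk 28, set 0) → MISS  vc=[]
1: 0x4c (blk 9, set 1) → MISS  vc=[]
2: 0x84 (blk 16, set 0) → MISS  vc=[28]
3: 0xe5 (blk 28, set 0) → VC-HIT  vc=[16]
4: 0x2f (blk 5, set 1) → MISS  vc=[16, 9]
5: 0x28 (blk 5, set 1) → L1-HIT  vc=[16, 9]
6: 0x4d (blk 9, set 1) → VC-HIT  vc=[16, 5]
7: 0x2a (blk 5, set 1) → VC-HIT  vc=[16, 9]
8: 0x2a (blk 5, set 1) → L1-HIT  vc=[16, 9]
9: 0x82 (blk 16, set 0) → VC-HIT  vc=[28, 9]
10: 0xe1 (blk 28, set 0) → VC-HIT  vc=[16, 9]
11: 0xef (blk 29, set 1) → MISS  vc=[16, 9, 5]

MISSES = 5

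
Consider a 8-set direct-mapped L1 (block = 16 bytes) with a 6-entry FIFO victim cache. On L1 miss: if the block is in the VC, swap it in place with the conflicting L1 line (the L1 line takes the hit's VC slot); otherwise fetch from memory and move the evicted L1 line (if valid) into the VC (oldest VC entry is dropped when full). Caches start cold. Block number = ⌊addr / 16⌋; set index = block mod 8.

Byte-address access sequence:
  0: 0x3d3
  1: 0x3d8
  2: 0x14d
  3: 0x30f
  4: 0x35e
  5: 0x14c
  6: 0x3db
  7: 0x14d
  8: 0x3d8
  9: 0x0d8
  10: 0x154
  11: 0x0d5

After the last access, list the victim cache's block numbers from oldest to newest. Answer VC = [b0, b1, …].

#0 0x3d3→b61/s5 MISS; vc=[]
#1 0x3d8→b61/s5 L1-HIT; vc=[]
#2 0x14d→b20/s4 MISS; vc=[]
#3 0x30f→b48/s0 MISS; vc=[]
#4 0x35e→b53/s5 MISS; vc=[61]
#5 0x14c→b20/s4 L1-HIT; vc=[61]
#6 0x3db→b61/s5 VC-HIT; vc=[53]
#7 0x14d→b20/s4 L1-HIT; vc=[53]
#8 0x3d8→b61/s5 L1-HIT; vc=[53]
#9 0xd8→b13/s5 MISS; vc=[53,61]
#10 0x154→b21/s5 MISS; vc=[53,61,13]
#11 0xd5→b13/s5 VC-HIT; vc=[53,61,21]

VC = [53, 61, 21]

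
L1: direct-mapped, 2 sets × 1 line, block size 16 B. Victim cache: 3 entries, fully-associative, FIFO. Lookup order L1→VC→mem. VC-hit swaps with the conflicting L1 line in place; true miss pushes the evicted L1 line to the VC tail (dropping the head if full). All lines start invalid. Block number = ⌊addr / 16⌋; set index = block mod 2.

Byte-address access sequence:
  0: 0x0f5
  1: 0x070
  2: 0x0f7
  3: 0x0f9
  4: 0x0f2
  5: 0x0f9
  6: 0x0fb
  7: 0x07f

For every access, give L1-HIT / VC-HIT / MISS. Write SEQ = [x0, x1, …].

SEQ = [MISS, MISS, VC-HIT, L1-HIT, L1-HIT, L1-HIT, L1-HIT, VC-HIT]

0: 0xf5 (blk 15, set 1) → MISS  vc=[]
1: 0x70 (blk 7, set 1) → MISS  vc=[15]
2: 0xf7 (blk 15, set 1) → VC-HIT  vc=[7]
3: 0xf9 (blk 15, set 1) → L1-HIT  vc=[7]
4: 0xf2 (blk 15, set 1) → L1-HIT  vc=[7]
5: 0xf9 (blk 15, set 1) → L1-HIT  vc=[7]
6: 0xfb (blk 15, set 1) → L1-HIT  vc=[7]
7: 0x7f (blk 7, set 1) → VC-HIT  vc=[15]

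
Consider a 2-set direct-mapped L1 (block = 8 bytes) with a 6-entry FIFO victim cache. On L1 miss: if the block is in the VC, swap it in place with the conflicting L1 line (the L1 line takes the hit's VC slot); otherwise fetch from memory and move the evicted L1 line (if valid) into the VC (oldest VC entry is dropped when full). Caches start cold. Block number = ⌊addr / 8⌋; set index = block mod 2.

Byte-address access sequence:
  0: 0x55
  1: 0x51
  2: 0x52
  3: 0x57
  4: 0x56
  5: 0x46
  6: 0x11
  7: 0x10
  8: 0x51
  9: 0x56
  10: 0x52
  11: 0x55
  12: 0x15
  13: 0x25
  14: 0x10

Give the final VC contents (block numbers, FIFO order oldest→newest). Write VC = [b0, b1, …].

VC = [10, 8, 4]

  [0] addr=0x55 blk=10 s=0: MISS | VC []
  [1] addr=0x51 blk=10 s=0: L1-HIT | VC []
  [2] addr=0x52 blk=10 s=0: L1-HIT | VC []
  [3] addr=0x57 blk=10 s=0: L1-HIT | VC []
  [4] addr=0x56 blk=10 s=0: L1-HIT | VC []
  [5] addr=0x46 blk=8 s=0: MISS | VC [10]
  [6] addr=0x11 blk=2 s=0: MISS | VC [10, 8]
  [7] addr=0x10 blk=2 s=0: L1-HIT | VC [10, 8]
  [8] addr=0x51 blk=10 s=0: VC-HIT | VC [2, 8]
  [9] addr=0x56 blk=10 s=0: L1-HIT | VC [2, 8]
  [10] addr=0x52 blk=10 s=0: L1-HIT | VC [2, 8]
  [11] addr=0x55 blk=10 s=0: L1-HIT | VC [2, 8]
  [12] addr=0x15 blk=2 s=0: VC-HIT | VC [10, 8]
  [13] addr=0x25 blk=4 s=0: MISS | VC [10, 8, 2]
  [14] addr=0x10 blk=2 s=0: VC-HIT | VC [10, 8, 4]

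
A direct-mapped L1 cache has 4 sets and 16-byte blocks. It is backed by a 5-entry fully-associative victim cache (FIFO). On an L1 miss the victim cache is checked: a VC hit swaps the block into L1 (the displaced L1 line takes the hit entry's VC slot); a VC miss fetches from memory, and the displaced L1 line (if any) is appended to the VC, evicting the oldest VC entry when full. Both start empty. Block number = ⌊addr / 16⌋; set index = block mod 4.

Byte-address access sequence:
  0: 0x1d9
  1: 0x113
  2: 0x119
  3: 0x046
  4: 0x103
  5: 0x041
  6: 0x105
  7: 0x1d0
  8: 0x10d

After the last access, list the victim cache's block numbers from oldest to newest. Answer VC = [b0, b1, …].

VC = [17, 4]

  [0] addr=0x1d9 blk=29 s=1: MISS | VC []
  [1] addr=0x113 blk=17 s=1: MISS | VC [29]
  [2] addr=0x119 blk=17 s=1: L1-HIT | VC [29]
  [3] addr=0x46 blk=4 s=0: MISS | VC [29]
  [4] addr=0x103 blk=16 s=0: MISS | VC [29, 4]
  [5] addr=0x41 blk=4 s=0: VC-HIT | VC [29, 16]
  [6] addr=0x105 blk=16 s=0: VC-HIT | VC [29, 4]
  [7] addr=0x1d0 blk=29 s=1: VC-HIT | VC [17, 4]
  [8] addr=0x10d blk=16 s=0: L1-HIT | VC [17, 4]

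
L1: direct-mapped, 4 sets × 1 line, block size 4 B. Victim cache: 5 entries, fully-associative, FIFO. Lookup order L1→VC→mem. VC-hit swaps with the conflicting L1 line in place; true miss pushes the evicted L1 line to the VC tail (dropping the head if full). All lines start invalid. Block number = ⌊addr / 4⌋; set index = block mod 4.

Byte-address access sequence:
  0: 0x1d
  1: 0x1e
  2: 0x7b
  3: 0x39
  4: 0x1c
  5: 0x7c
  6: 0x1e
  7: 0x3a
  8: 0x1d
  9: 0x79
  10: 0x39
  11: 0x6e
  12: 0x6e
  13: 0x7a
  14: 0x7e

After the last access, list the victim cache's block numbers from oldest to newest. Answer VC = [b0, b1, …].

VC = [14, 27, 7]

  [0] addr=0x1d blk=7 s=3: MISS | VC []
  [1] addr=0x1e blk=7 s=3: L1-HIT | VC []
  [2] addr=0x7b blk=30 s=2: MISS | VC []
  [3] addr=0x39 blk=14 s=2: MISS | VC [30]
  [4] addr=0x1c blk=7 s=3: L1-HIT | VC [30]
  [5] addr=0x7c blk=31 s=3: MISS | VC [30, 7]
  [6] addr=0x1e blk=7 s=3: VC-HIT | VC [30, 31]
  [7] addr=0x3a blk=14 s=2: L1-HIT | VC [30, 31]
  [8] addr=0x1d blk=7 s=3: L1-HIT | VC [30, 31]
  [9] addr=0x79 blk=30 s=2: VC-HIT | VC [14, 31]
  [10] addr=0x39 blk=14 s=2: VC-HIT | VC [30, 31]
  [11] addr=0x6e blk=27 s=3: MISS | VC [30, 31, 7]
  [12] addr=0x6e blk=27 s=3: L1-HIT | VC [30, 31, 7]
  [13] addr=0x7a blk=30 s=2: VC-HIT | VC [14, 31, 7]
  [14] addr=0x7e blk=31 s=3: VC-HIT | VC [14, 27, 7]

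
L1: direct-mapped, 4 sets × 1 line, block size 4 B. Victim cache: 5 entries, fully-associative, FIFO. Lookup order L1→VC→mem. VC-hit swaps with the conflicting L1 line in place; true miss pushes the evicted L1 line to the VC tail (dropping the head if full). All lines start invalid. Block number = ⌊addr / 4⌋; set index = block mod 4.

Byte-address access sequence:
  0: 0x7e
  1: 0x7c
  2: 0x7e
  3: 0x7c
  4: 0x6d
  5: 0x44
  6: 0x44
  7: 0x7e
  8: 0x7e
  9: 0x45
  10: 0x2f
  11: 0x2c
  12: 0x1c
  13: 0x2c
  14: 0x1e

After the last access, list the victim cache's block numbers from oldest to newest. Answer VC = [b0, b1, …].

0: 0x7e (blk 31, set 3) → MISS  vc=[]
1: 0x7c (blk 31, set 3) → L1-HIT  vc=[]
2: 0x7e (blk 31, set 3) → L1-HIT  vc=[]
3: 0x7c (blk 31, set 3) → L1-HIT  vc=[]
4: 0x6d (blk 27, set 3) → MISS  vc=[31]
5: 0x44 (blk 17, set 1) → MISS  vc=[31]
6: 0x44 (blk 17, set 1) → L1-HIT  vc=[31]
7: 0x7e (blk 31, set 3) → VC-HIT  vc=[27]
8: 0x7e (blk 31, set 3) → L1-HIT  vc=[27]
9: 0x45 (blk 17, set 1) → L1-HIT  vc=[27]
10: 0x2f (blk 11, set 3) → MISS  vc=[27, 31]
11: 0x2c (blk 11, set 3) → L1-HIT  vc=[27, 31]
12: 0x1c (blk 7, set 3) → MISS  vc=[27, 31, 11]
13: 0x2c (blk 11, set 3) → VC-HIT  vc=[27, 31, 7]
14: 0x1e (blk 7, set 3) → VC-HIT  vc=[27, 31, 11]

VC = [27, 31, 11]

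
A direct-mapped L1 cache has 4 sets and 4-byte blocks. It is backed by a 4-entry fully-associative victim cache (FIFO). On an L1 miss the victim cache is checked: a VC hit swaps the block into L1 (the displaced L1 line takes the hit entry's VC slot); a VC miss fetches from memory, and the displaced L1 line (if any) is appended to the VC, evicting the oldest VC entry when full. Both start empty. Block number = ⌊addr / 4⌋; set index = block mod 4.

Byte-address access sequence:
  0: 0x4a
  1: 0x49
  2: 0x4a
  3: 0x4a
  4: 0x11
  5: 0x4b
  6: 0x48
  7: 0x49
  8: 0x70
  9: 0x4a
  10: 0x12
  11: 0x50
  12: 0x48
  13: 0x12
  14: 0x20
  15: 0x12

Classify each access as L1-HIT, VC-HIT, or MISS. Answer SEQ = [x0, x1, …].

SEQ = [MISS, L1-HIT, L1-HIT, L1-HIT, MISS, L1-HIT, L1-HIT, L1-HIT, MISS, L1-HIT, VC-HIT, MISS, L1-HIT, VC-HIT, MISS, VC-HIT]

#0 0x4a→b18/s2 MISS; vc=[]
#1 0x49→b18/s2 L1-HIT; vc=[]
#2 0x4a→b18/s2 L1-HIT; vc=[]
#3 0x4a→b18/s2 L1-HIT; vc=[]
#4 0x11→b4/s0 MISS; vc=[]
#5 0x4b→b18/s2 L1-HIT; vc=[]
#6 0x48→b18/s2 L1-HIT; vc=[]
#7 0x49→b18/s2 L1-HIT; vc=[]
#8 0x70→b28/s0 MISS; vc=[4]
#9 0x4a→b18/s2 L1-HIT; vc=[4]
#10 0x12→b4/s0 VC-HIT; vc=[28]
#11 0x50→b20/s0 MISS; vc=[28,4]
#12 0x48→b18/s2 L1-HIT; vc=[28,4]
#13 0x12→b4/s0 VC-HIT; vc=[28,20]
#14 0x20→b8/s0 MISS; vc=[28,20,4]
#15 0x12→b4/s0 VC-HIT; vc=[28,20,8]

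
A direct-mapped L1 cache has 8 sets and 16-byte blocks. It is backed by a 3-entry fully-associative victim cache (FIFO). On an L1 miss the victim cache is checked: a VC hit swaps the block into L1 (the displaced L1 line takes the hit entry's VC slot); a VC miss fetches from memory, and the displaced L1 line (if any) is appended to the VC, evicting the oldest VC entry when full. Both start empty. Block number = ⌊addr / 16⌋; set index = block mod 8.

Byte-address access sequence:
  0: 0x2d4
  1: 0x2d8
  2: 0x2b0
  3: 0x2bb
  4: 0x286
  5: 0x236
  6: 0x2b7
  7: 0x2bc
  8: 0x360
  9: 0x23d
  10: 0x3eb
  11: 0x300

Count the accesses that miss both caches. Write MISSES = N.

MISSES = 7

0: 0x2d4 (blk 45, set 5) → MISS  vc=[]
1: 0x2d8 (blk 45, set 5) → L1-HIT  vc=[]
2: 0x2b0 (blk 43, set 3) → MISS  vc=[]
3: 0x2bb (blk 43, set 3) → L1-HIT  vc=[]
4: 0x286 (blk 40, set 0) → MISS  vc=[]
5: 0x236 (blk 35, set 3) → MISS  vc=[43]
6: 0x2b7 (blk 43, set 3) → VC-HIT  vc=[35]
7: 0x2bc (blk 43, set 3) → L1-HIT  vc=[35]
8: 0x360 (blk 54, set 6) → MISS  vc=[35]
9: 0x23d (blk 35, set 3) → VC-HIT  vc=[43]
10: 0x3eb (blk 62, set 6) → MISS  vc=[43, 54]
11: 0x300 (blk 48, set 0) → MISS  vc=[43, 54, 40]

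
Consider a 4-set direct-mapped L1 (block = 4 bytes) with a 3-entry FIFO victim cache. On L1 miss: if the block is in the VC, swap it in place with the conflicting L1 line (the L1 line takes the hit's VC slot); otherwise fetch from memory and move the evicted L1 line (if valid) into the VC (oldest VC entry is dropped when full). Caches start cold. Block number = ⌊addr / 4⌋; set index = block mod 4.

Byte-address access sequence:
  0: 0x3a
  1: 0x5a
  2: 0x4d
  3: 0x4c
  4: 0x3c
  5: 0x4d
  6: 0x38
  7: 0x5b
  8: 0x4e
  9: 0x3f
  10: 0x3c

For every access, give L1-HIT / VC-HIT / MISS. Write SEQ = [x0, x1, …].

SEQ = [MISS, MISS, MISS, L1-HIT, MISS, VC-HIT, VC-HIT, VC-HIT, L1-HIT, VC-HIT, L1-HIT]

  [0] addr=0x3a blk=14 s=2: MISS | VC []
  [1] addr=0x5a blk=22 s=2: MISS | VC [14]
  [2] addr=0x4d blk=19 s=3: MISS | VC [14]
  [3] addr=0x4c blk=19 s=3: L1-HIT | VC [14]
  [4] addr=0x3c blk=15 s=3: MISS | VC [14, 19]
  [5] addr=0x4d blk=19 s=3: VC-HIT | VC [14, 15]
  [6] addr=0x38 blk=14 s=2: VC-HIT | VC [22, 15]
  [7] addr=0x5b blk=22 s=2: VC-HIT | VC [14, 15]
  [8] addr=0x4e blk=19 s=3: L1-HIT | VC [14, 15]
  [9] addr=0x3f blk=15 s=3: VC-HIT | VC [14, 19]
  [10] addr=0x3c blk=15 s=3: L1-HIT | VC [14, 19]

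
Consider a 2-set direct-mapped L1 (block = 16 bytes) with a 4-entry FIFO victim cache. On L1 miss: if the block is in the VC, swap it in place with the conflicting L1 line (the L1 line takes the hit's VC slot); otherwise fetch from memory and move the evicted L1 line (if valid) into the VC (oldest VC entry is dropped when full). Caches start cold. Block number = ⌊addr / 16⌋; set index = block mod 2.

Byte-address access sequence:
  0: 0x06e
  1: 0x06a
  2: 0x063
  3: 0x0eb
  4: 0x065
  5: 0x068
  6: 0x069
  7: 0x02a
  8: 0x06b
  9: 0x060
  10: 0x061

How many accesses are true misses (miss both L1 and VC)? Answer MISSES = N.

MISSES = 3

  [0] addr=0x6e blk=6 s=0: MISS | VC []
  [1] addr=0x6a blk=6 s=0: L1-HIT | VC []
  [2] addr=0x63 blk=6 s=0: L1-HIT | VC []
  [3] addr=0xeb blk=14 s=0: MISS | VC [6]
  [4] addr=0x65 blk=6 s=0: VC-HIT | VC [14]
  [5] addr=0x68 blk=6 s=0: L1-HIT | VC [14]
  [6] addr=0x69 blk=6 s=0: L1-HIT | VC [14]
  [7] addr=0x2a blk=2 s=0: MISS | VC [14, 6]
  [8] addr=0x6b blk=6 s=0: VC-HIT | VC [14, 2]
  [9] addr=0x60 blk=6 s=0: L1-HIT | VC [14, 2]
  [10] addr=0x61 blk=6 s=0: L1-HIT | VC [14, 2]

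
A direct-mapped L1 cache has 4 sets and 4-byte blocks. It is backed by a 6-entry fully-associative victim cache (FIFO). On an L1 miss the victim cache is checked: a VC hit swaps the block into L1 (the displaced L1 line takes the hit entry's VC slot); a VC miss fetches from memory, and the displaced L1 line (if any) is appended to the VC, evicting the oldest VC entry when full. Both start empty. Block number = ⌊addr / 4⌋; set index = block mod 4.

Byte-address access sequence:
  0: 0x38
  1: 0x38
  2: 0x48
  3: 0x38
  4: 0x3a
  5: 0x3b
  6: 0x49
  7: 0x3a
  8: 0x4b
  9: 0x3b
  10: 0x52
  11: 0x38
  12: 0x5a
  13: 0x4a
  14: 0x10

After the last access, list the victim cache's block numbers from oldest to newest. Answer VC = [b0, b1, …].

0: 0x38 (blk 14, set 2) → MISS  vc=[]
1: 0x38 (blk 14, set 2) → L1-HIT  vc=[]
2: 0x48 (blk 18, set 2) → MISS  vc=[14]
3: 0x38 (blk 14, set 2) → VC-HIT  vc=[18]
4: 0x3a (blk 14, set 2) → L1-HIT  vc=[18]
5: 0x3b (blk 14, set 2) → L1-HIT  vc=[18]
6: 0x49 (blk 18, set 2) → VC-HIT  vc=[14]
7: 0x3a (blk 14, set 2) → VC-HIT  vc=[18]
8: 0x4b (blk 18, set 2) → VC-HIT  vc=[14]
9: 0x3b (blk 14, set 2) → VC-HIT  vc=[18]
10: 0x52 (blk 20, set 0) → MISS  vc=[18]
11: 0x38 (blk 14, set 2) → L1-HIT  vc=[18]
12: 0x5a (blk 22, set 2) → MISS  vc=[18, 14]
13: 0x4a (blk 18, set 2) → VC-HIT  vc=[22, 14]
14: 0x10 (blk 4, set 0) → MISS  vc=[22, 14, 20]

VC = [22, 14, 20]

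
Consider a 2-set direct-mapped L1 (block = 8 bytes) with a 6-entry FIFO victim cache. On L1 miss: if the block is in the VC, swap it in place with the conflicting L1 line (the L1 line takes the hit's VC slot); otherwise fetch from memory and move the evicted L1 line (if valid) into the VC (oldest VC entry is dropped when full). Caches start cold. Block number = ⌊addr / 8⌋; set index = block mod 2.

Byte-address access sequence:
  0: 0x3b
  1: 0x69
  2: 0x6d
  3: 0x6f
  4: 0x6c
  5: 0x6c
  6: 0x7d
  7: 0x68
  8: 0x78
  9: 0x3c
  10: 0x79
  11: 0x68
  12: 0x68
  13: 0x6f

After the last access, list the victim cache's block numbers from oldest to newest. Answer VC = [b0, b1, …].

0: 0x3b (blk 7, set 1) → MISS  vc=[]
1: 0x69 (blk 13, set 1) → MISS  vc=[7]
2: 0x6d (blk 13, set 1) → L1-HIT  vc=[7]
3: 0x6f (blk 13, set 1) → L1-HIT  vc=[7]
4: 0x6c (blk 13, set 1) → L1-HIT  vc=[7]
5: 0x6c (blk 13, set 1) → L1-HIT  vc=[7]
6: 0x7d (blk 15, set 1) → MISS  vc=[7, 13]
7: 0x68 (blk 13, set 1) → VC-HIT  vc=[7, 15]
8: 0x78 (blk 15, set 1) → VC-HIT  vc=[7, 13]
9: 0x3c (blk 7, set 1) → VC-HIT  vc=[15, 13]
10: 0x79 (blk 15, set 1) → VC-HIT  vc=[7, 13]
11: 0x68 (blk 13, set 1) → VC-HIT  vc=[7, 15]
12: 0x68 (blk 13, set 1) → L1-HIT  vc=[7, 15]
13: 0x6f (blk 13, set 1) → L1-HIT  vc=[7, 15]

VC = [7, 15]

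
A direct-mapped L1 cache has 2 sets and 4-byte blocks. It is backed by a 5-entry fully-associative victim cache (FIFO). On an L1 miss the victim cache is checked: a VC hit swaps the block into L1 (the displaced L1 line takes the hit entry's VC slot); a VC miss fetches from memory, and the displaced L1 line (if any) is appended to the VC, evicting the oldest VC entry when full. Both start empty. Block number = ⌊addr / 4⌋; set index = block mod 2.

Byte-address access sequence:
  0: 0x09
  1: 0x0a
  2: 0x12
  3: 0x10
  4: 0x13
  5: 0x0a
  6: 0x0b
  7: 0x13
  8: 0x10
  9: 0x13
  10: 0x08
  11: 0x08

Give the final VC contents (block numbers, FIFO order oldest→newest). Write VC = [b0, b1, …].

#0 0x9→b2/s0 MISS; vc=[]
#1 0xa→b2/s0 L1-HIT; vc=[]
#2 0x12→b4/s0 MISS; vc=[2]
#3 0x10→b4/s0 L1-HIT; vc=[2]
#4 0x13→b4/s0 L1-HIT; vc=[2]
#5 0xa→b2/s0 VC-HIT; vc=[4]
#6 0xb→b2/s0 L1-HIT; vc=[4]
#7 0x13→b4/s0 VC-HIT; vc=[2]
#8 0x10→b4/s0 L1-HIT; vc=[2]
#9 0x13→b4/s0 L1-HIT; vc=[2]
#10 0x8→b2/s0 VC-HIT; vc=[4]
#11 0x8→b2/s0 L1-HIT; vc=[4]

VC = [4]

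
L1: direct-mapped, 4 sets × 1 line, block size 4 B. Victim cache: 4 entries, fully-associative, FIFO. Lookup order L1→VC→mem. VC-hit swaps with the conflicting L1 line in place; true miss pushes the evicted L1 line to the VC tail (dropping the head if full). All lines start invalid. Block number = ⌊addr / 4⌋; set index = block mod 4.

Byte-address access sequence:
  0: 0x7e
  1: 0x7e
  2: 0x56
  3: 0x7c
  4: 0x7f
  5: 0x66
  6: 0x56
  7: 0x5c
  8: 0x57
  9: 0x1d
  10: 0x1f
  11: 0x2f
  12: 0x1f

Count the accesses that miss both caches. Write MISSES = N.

MISSES = 6

0: 0x7e (blk 31, set 3) → MISS  vc=[]
1: 0x7e (blk 31, set 3) → L1-HIT  vc=[]
2: 0x56 (blk 21, set 1) → MISS  vc=[]
3: 0x7c (blk 31, set 3) → L1-HIT  vc=[]
4: 0x7f (blk 31, set 3) → L1-HIT  vc=[]
5: 0x66 (blk 25, set 1) → MISS  vc=[21]
6: 0x56 (blk 21, set 1) → VC-HIT  vc=[25]
7: 0x5c (blk 23, set 3) → MISS  vc=[25, 31]
8: 0x57 (blk 21, set 1) → L1-HIT  vc=[25, 31]
9: 0x1d (blk 7, set 3) → MISS  vc=[25, 31, 23]
10: 0x1f (blk 7, set 3) → L1-HIT  vc=[25, 31, 23]
11: 0x2f (blk 11, set 3) → MISS  vc=[25, 31, 23, 7]
12: 0x1f (blk 7, set 3) → VC-HIT  vc=[25, 31, 23, 11]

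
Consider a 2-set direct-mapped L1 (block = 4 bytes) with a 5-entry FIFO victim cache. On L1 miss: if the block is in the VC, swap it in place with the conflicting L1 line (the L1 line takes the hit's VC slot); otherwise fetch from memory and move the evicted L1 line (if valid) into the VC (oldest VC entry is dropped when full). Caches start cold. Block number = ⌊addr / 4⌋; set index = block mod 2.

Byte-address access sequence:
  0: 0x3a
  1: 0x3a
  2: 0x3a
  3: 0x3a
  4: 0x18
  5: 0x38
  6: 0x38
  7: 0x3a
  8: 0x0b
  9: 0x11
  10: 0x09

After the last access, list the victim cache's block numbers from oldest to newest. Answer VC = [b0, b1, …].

#0 0x3a→b14/s0 MISS; vc=[]
#1 0x3a→b14/s0 L1-HIT; vc=[]
#2 0x3a→b14/s0 L1-HIT; vc=[]
#3 0x3a→b14/s0 L1-HIT; vc=[]
#4 0x18→b6/s0 MISS; vc=[14]
#5 0x38→b14/s0 VC-HIT; vc=[6]
#6 0x38→b14/s0 L1-HIT; vc=[6]
#7 0x3a→b14/s0 L1-HIT; vc=[6]
#8 0xb→b2/s0 MISS; vc=[6,14]
#9 0x11→b4/s0 MISS; vc=[6,14,2]
#10 0x9→b2/s0 VC-HIT; vc=[6,14,4]

VC = [6, 14, 4]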